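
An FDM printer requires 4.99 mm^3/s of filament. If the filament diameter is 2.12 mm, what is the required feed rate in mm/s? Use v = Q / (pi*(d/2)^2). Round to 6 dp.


A = pi*(2.12/2)^2 = 3.529894
v = 4.99 / 3.529894 = 1.41364 mm/s


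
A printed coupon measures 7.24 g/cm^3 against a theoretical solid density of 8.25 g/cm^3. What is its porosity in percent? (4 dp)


Porosity = (1-7.24/8.25)*100 = 12.2424 %


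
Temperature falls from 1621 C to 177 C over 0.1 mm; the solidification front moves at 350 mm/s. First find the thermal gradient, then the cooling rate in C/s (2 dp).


G = (1621-177)/0.1 = 14440.0 C/mm
CR = 14440.0 * 350 = 5054000.0 C/s


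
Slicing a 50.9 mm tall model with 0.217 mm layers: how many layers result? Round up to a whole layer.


Layers = ceil(50.9/0.217) = 235


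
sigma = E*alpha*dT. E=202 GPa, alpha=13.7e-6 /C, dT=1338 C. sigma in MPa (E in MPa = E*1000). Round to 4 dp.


sigma = 202*1000 * 13.7e-6 * 1338 = 3702.7812 MPa


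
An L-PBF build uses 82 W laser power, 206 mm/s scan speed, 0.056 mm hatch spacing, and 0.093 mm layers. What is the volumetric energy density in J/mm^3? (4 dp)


E = 82 / (206*0.056*0.093) = 76.4321 J/mm^3


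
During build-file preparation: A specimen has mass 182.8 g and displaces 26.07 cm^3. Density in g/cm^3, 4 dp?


rho = 182.8 / 26.07 = 7.0119 g/cm^3


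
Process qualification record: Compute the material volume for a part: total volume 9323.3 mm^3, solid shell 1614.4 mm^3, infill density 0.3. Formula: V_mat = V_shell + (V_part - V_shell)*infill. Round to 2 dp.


V_infill = (9323.3 - 1614.4) * 0.3 = 2312.67
V_total = 1614.4 + 2312.67 = 3927.07 mm^3


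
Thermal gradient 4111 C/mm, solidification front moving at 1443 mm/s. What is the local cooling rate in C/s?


CR = 4111 * 1443 = 5932173 C/s


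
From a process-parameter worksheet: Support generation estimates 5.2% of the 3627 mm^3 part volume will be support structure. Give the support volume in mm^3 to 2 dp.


V_support = 3627 * 0.052 = 188.6 mm^3


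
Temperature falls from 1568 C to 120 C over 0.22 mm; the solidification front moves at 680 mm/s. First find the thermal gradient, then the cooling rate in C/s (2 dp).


G = (1568-120)/0.22 = 6581.81818182 C/mm
CR = 6581.81818182 * 680 = 4475636.36 C/s


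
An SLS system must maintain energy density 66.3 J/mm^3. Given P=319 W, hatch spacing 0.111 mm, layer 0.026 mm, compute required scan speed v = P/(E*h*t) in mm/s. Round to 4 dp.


v = 319 / (66.3*0.111*0.026) = 1667.1736 mm/s


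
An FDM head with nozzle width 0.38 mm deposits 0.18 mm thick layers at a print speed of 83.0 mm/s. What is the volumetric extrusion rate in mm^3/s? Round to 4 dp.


Rate = 0.38 * 0.18 * 83.0 = 5.6772 mm^3/s


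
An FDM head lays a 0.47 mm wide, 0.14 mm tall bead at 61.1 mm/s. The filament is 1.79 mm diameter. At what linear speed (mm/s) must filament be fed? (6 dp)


Q = 0.47 * 0.14 * 61.1 = 4.02038 mm^3/s
A_fil = pi*(1.79/2)^2 = 2.51649426 mm^2
v_feed = 4.02038 / 2.51649426 = 1.597611 mm/s


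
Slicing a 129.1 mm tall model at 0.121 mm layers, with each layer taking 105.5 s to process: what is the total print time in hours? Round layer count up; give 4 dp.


Layers = ceil(129.1/0.121) = 1067
t = 1067 * 105.5 / 3600 = 31.269 hrs


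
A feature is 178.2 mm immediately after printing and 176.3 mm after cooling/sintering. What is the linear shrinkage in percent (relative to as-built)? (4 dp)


Shrinkage = ((178.2-176.3)/178.2)*100 = 1.0662 %


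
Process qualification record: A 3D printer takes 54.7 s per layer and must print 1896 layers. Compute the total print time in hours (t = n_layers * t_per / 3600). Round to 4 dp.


t = 1896 * 54.7 / 3600 = 28.8087 hrs


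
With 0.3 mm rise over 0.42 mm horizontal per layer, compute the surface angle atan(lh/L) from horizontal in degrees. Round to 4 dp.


angle = atan(0.3/0.42) = 35.5377 degrees


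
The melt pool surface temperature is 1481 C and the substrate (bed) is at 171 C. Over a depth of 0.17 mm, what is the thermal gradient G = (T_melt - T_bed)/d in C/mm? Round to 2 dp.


G = (1481-171)/0.17 = 7705.88 C/mm


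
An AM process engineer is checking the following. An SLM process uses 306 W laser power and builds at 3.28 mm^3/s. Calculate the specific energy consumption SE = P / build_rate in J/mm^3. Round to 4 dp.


SE = 306 / 3.28 = 93.2927 J/mm^3


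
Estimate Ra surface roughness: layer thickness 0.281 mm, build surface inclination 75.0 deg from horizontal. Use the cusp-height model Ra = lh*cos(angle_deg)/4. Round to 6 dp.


Ra = 0.281 * cos(75.0) / 4 = 0.018182 mm


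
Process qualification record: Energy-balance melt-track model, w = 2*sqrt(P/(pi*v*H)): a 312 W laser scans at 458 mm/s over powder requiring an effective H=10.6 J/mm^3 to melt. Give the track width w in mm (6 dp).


w = 2*sqrt(312/(pi*458*10.6)) = 0.286053 mm


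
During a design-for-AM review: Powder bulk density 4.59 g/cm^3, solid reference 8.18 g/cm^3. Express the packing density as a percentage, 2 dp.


Packing = (4.59/8.18)*100 = 56.11 %


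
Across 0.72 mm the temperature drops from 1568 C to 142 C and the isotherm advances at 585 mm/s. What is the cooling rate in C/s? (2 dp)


G = (1568-142)/0.72 = 1980.55555556 C/mm
CR = 1980.55555556 * 585 = 1158625.0 C/s


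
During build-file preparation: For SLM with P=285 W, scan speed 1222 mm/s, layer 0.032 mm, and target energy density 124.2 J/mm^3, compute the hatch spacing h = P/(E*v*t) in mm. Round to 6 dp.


h = 285 / (124.2*1222*0.032) = 0.058682 mm


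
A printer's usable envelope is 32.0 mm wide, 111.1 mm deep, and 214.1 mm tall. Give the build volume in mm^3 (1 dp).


V = 32.0 * 111.1 * 214.1 = 761168.3 mm^3


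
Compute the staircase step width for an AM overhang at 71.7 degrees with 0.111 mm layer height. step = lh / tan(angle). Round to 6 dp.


step = 0.111 / tan(71.7) = 0.03671 mm


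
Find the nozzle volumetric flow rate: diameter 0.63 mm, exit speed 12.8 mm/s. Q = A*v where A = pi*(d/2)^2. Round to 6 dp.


A = pi*(0.63/2)^2 = 0.31172453 mm^2
Q = 0.31172453 * 12.8 = 3.990074 mm^3/s


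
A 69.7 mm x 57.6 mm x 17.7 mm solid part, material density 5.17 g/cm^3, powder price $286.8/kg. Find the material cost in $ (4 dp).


V = 69.7 * 57.6 * 17.7 = 71060.544 mm^3 = 71.060544 cm^3
Mass = 71.060544 * 5.17 / 1000 = 0.36738301 kg
Cost = 0.36738301 * 286.8 = 105.3654 $


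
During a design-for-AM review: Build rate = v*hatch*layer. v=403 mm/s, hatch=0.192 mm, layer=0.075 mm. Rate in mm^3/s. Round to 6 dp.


Rate = 403 * 0.192 * 0.075 = 5.8032 mm^3/s


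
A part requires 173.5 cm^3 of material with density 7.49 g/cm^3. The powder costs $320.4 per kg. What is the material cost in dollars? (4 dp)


Mass = 173.5*7.49/1000 = 1.299515 kg
Cost = 1.299515 * 320.4 = 416.3646 $


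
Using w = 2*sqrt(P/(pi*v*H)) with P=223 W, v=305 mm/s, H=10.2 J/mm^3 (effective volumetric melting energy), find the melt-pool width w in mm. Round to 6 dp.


w = 2*sqrt(223/(pi*305*10.2)) = 0.302105 mm


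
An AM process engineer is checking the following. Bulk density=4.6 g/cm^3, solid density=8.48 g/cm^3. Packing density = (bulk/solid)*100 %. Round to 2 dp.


Packing = (4.6/8.48)*100 = 54.25 %


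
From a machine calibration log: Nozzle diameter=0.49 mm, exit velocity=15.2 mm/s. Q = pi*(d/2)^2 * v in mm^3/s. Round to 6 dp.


A = pi*(0.49/2)^2 = 0.1885741 mm^2
Q = 0.1885741 * 15.2 = 2.866326 mm^3/s


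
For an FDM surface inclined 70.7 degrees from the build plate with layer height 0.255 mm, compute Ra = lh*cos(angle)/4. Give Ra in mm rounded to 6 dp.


Ra = 0.255 * cos(70.7) / 4 = 0.02107 mm


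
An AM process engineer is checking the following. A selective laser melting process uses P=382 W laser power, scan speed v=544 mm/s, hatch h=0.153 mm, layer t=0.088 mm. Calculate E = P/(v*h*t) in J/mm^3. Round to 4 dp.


E = 382 / (544*0.153*0.088) = 52.1543 J/mm^3


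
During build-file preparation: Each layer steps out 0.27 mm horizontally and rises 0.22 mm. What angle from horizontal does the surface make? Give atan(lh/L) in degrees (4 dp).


angle = atan(0.22/0.27) = 39.1737 degrees


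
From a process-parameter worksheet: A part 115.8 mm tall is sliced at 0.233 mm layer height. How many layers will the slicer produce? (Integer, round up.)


Layers = ceil(115.8/0.233) = 497


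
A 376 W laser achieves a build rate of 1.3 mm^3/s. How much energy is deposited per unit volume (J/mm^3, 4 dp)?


SE = 376 / 1.3 = 289.2308 J/mm^3


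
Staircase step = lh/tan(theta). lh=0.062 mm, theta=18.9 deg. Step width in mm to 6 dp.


step = 0.062 / tan(18.9) = 0.181087 mm


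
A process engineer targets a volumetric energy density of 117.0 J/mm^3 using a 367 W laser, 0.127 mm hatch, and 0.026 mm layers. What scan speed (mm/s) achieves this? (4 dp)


v = 367 / (117.0*0.127*0.026) = 949.9552 mm/s


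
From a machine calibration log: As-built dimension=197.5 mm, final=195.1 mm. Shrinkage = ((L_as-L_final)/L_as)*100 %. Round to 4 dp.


Shrinkage = ((197.5-195.1)/197.5)*100 = 1.2152 %


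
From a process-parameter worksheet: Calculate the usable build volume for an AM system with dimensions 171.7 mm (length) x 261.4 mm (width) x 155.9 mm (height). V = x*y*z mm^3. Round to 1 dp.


V = 171.7 * 261.4 * 155.9 = 6997163.0 mm^3


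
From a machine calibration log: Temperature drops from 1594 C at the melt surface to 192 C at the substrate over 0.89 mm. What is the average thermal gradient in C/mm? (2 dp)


G = (1594-192)/0.89 = 1575.28 C/mm


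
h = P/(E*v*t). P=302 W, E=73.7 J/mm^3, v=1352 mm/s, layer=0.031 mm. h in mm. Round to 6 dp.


h = 302 / (73.7*1352*0.031) = 0.097769 mm


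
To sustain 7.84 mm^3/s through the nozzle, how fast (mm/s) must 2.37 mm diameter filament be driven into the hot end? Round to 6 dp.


A = pi*(2.37/2)^2 = 4.411503
v = 7.84 / 4.411503 = 1.777172 mm/s


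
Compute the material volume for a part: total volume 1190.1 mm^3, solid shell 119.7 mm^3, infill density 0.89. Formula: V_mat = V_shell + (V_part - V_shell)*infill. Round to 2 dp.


V_infill = (1190.1 - 119.7) * 0.89 = 952.66
V_total = 119.7 + 952.66 = 1072.36 mm^3


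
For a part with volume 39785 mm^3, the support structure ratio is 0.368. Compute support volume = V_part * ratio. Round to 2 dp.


V_support = 39785 * 0.368 = 14640.88 mm^3


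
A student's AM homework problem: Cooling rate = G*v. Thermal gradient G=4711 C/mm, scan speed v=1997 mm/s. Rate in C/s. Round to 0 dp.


CR = 4711 * 1997 = 9407867 C/s


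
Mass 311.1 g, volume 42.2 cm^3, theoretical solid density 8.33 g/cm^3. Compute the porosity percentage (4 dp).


rho_part = 311.1 / 42.2 = 7.37203791 g/cm^3
Porosity = (1 - 7.37203791/8.33)*100 = 11.5001 %


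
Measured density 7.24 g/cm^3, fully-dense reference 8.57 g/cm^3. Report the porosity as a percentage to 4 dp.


Porosity = (1-7.24/8.57)*100 = 15.5193 %


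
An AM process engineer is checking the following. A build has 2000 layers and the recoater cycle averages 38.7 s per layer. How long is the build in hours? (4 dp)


t = 2000 * 38.7 / 3600 = 21.5 hrs


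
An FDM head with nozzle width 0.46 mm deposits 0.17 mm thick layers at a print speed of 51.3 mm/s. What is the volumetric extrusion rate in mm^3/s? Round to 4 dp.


Rate = 0.46 * 0.17 * 51.3 = 4.0117 mm^3/s


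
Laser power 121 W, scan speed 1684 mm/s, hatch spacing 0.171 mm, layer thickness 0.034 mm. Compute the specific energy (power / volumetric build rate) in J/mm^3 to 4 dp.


Build rate = 1684 * 0.171 * 0.034 = 9.790776 mm^3/s
SE = 121 / 9.790776 = 12.3586 J/mm^3


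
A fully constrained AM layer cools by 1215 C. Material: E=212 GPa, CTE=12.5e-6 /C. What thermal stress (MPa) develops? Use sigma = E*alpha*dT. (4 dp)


sigma = 212*1000 * 12.5e-6 * 1215 = 3219.75 MPa


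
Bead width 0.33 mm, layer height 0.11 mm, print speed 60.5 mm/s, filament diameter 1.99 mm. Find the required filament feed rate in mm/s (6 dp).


Q = 0.33 * 0.11 * 60.5 = 2.19615 mm^3/s
A_fil = pi*(1.99/2)^2 = 3.11025527 mm^2
v_feed = 2.19615 / 3.11025527 = 0.7061 mm/s


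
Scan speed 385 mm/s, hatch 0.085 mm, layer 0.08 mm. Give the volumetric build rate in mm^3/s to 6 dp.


Rate = 385 * 0.085 * 0.08 = 2.618 mm^3/s


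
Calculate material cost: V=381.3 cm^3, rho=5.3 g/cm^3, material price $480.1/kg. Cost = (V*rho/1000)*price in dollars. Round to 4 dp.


Mass = 381.3*5.3/1000 = 2.02089 kg
Cost = 2.02089 * 480.1 = 970.2293 $


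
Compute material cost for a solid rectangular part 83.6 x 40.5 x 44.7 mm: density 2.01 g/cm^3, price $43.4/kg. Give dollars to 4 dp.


V = 83.6 * 40.5 * 44.7 = 151345.26 mm^3 = 151.34526 cm^3
Mass = 151.34526 * 2.01 / 1000 = 0.30420397 kg
Cost = 0.30420397 * 43.4 = 13.2025 $


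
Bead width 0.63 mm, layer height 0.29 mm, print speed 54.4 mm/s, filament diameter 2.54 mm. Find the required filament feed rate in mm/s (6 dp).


Q = 0.63 * 0.29 * 54.4 = 9.93888 mm^3/s
A_fil = pi*(2.54/2)^2 = 5.06707479 mm^2
v_feed = 9.93888 / 5.06707479 = 1.961463 mm/s


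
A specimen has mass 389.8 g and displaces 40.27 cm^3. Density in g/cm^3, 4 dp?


rho = 389.8 / 40.27 = 9.6797 g/cm^3


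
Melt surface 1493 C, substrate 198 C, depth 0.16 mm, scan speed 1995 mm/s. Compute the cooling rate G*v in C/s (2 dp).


G = (1493-198)/0.16 = 8093.75 C/mm
CR = 8093.75 * 1995 = 16147031.25 C/s


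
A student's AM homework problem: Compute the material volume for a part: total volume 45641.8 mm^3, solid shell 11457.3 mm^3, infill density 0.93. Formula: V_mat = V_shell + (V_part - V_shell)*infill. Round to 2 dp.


V_infill = (45641.8 - 11457.3) * 0.93 = 31791.59
V_total = 11457.3 + 31791.59 = 43248.89 mm^3


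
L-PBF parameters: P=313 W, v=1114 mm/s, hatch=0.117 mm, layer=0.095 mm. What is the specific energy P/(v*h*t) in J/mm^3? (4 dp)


Build rate = 1114 * 0.117 * 0.095 = 12.38211 mm^3/s
SE = 313 / 12.38211 = 25.2784 J/mm^3


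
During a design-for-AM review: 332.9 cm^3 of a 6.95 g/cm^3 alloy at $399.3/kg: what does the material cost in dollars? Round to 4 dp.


Mass = 332.9*6.95/1000 = 2.313655 kg
Cost = 2.313655 * 399.3 = 923.8424 $


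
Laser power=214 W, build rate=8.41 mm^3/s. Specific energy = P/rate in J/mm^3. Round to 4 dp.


SE = 214 / 8.41 = 25.4459 J/mm^3


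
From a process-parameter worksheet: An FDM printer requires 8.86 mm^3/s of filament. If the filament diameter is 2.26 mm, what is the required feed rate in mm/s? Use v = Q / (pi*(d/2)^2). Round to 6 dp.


A = pi*(2.26/2)^2 = 4.0115
v = 8.86 / 4.0115 = 2.20865 mm/s


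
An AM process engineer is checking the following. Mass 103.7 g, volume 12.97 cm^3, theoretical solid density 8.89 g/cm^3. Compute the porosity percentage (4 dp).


rho_part = 103.7 / 12.97 = 7.99537394 g/cm^3
Porosity = (1 - 7.99537394/8.89)*100 = 10.0633 %


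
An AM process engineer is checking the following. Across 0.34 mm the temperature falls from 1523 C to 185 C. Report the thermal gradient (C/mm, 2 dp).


G = (1523-185)/0.34 = 3935.29 C/mm


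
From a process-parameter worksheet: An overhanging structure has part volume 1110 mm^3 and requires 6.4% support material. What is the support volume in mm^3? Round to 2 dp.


V_support = 1110 * 0.064 = 71.04 mm^3


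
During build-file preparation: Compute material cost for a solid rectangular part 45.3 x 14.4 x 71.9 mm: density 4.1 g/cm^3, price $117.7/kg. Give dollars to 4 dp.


V = 45.3 * 14.4 * 71.9 = 46901.808 mm^3 = 46.901808 cm^3
Mass = 46.901808 * 4.1 / 1000 = 0.19229741 kg
Cost = 0.19229741 * 117.7 = 22.6334 $


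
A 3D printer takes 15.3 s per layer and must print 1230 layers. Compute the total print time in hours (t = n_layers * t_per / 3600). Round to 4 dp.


t = 1230 * 15.3 / 3600 = 5.2275 hrs


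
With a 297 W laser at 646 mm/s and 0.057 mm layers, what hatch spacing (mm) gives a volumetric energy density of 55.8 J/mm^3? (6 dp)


h = 297 / (55.8*646*0.057) = 0.144549 mm


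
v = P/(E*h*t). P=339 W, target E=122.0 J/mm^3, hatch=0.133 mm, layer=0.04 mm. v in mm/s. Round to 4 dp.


v = 339 / (122.0*0.133*0.04) = 522.3099 mm/s


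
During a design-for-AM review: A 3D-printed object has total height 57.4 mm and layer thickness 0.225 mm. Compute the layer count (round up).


Layers = ceil(57.4/0.225) = 256


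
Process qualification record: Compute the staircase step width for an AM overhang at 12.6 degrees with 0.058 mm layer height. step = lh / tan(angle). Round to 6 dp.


step = 0.058 / tan(12.6) = 0.259477 mm


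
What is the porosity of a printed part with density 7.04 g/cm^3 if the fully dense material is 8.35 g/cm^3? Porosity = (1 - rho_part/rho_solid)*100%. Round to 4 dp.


Porosity = (1-7.04/8.35)*100 = 15.6886 %


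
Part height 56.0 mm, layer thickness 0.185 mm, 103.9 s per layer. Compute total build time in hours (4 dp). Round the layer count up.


Layers = ceil(56.0/0.185) = 303
t = 303 * 103.9 / 3600 = 8.7449 hrs


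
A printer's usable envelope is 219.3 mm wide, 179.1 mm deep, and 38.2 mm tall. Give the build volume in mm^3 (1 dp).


V = 219.3 * 179.1 * 38.2 = 1500367.3 mm^3


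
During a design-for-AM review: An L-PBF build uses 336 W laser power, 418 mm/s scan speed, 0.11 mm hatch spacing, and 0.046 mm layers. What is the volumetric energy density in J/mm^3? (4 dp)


E = 336 / (418*0.11*0.046) = 158.8592 J/mm^3


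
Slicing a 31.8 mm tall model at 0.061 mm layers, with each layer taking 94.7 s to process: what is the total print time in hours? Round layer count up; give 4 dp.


Layers = ceil(31.8/0.061) = 522
t = 522 * 94.7 / 3600 = 13.7315 hrs


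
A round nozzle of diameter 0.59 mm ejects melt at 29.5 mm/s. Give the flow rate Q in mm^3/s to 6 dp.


A = pi*(0.59/2)^2 = 0.2733971 mm^2
Q = 0.2733971 * 29.5 = 8.065214 mm^3/s


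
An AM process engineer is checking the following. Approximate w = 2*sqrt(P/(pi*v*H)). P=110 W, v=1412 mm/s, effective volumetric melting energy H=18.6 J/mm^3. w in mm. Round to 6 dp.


w = 2*sqrt(110/(pi*1412*18.6)) = 0.073026 mm


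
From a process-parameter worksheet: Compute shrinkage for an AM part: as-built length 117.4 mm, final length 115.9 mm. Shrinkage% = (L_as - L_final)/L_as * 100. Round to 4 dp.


Shrinkage = ((117.4-115.9)/117.4)*100 = 1.2777 %


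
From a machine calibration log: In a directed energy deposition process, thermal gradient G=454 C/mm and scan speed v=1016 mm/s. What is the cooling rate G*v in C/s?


CR = 454 * 1016 = 461264 C/s


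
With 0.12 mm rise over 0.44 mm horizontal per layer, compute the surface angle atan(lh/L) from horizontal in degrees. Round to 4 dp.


angle = atan(0.12/0.44) = 15.2551 degrees


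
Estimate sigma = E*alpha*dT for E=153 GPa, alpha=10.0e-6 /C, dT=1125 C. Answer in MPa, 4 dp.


sigma = 153*1000 * 10.0e-6 * 1125 = 1721.25 MPa


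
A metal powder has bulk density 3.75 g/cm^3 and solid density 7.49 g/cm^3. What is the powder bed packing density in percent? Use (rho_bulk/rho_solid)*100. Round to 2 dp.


Packing = (3.75/7.49)*100 = 50.07 %


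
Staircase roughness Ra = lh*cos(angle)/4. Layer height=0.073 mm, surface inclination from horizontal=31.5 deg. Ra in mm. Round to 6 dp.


Ra = 0.073 * cos(31.5) / 4 = 0.015561 mm


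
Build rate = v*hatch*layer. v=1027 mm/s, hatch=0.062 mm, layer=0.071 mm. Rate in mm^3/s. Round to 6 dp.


Rate = 1027 * 0.062 * 0.071 = 4.520854 mm^3/s


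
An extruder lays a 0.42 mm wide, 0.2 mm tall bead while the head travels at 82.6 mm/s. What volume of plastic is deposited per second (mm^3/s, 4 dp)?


Rate = 0.42 * 0.2 * 82.6 = 6.9384 mm^3/s


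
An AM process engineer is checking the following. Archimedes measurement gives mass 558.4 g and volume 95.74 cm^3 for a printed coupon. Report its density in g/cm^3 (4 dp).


rho = 558.4 / 95.74 = 5.8325 g/cm^3


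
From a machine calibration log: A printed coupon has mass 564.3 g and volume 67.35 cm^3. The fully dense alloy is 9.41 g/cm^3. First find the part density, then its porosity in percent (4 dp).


rho_part = 564.3 / 67.35 = 8.37861915 g/cm^3
Porosity = (1 - 8.37861915/9.41)*100 = 10.9605 %


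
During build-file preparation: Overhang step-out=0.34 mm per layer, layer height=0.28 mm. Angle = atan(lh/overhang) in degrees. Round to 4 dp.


angle = atan(0.28/0.34) = 39.4725 degrees


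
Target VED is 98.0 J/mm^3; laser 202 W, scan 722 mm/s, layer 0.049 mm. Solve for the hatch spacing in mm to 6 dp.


h = 202 / (98.0*722*0.049) = 0.058263 mm


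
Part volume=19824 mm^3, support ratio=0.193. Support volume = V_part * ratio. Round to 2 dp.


V_support = 19824 * 0.193 = 3826.03 mm^3


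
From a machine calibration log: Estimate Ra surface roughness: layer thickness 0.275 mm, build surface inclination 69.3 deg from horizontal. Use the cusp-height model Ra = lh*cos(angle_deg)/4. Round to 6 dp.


Ra = 0.275 * cos(69.3) / 4 = 0.024301 mm


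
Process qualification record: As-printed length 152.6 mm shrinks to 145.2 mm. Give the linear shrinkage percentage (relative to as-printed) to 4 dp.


Shrinkage = ((152.6-145.2)/152.6)*100 = 4.8493 %


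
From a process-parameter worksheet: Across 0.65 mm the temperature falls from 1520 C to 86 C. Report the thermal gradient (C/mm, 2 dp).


G = (1520-86)/0.65 = 2206.15 C/mm


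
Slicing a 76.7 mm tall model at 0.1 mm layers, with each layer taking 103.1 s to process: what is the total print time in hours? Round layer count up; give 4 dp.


Layers = ceil(76.7/0.1) = 767
t = 767 * 103.1 / 3600 = 21.966 hrs


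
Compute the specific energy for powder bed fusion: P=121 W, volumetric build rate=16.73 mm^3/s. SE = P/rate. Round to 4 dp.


SE = 121 / 16.73 = 7.2325 J/mm^3


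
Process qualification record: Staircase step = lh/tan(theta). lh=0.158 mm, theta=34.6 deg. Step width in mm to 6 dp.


step = 0.158 / tan(34.6) = 0.229034 mm


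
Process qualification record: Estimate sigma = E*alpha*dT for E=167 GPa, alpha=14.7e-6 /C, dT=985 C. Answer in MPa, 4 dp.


sigma = 167*1000 * 14.7e-6 * 985 = 2418.0765 MPa


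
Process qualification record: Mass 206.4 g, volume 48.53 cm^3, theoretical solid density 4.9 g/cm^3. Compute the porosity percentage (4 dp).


rho_part = 206.4 / 48.53 = 4.25303936 g/cm^3
Porosity = (1 - 4.25303936/4.9)*100 = 13.2033 %


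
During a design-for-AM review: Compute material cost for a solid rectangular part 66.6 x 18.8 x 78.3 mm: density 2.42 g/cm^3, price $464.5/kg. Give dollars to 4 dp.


V = 66.6 * 18.8 * 78.3 = 98037.864 mm^3 = 98.037864 cm^3
Mass = 98.037864 * 2.42 / 1000 = 0.23725163 kg
Cost = 0.23725163 * 464.5 = 110.2034 $


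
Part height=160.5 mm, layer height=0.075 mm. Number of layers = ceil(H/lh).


Layers = ceil(160.5/0.075) = 2140


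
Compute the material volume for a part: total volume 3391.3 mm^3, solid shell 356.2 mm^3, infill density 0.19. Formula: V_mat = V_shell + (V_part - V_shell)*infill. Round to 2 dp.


V_infill = (3391.3 - 356.2) * 0.19 = 576.67
V_total = 356.2 + 576.67 = 932.87 mm^3


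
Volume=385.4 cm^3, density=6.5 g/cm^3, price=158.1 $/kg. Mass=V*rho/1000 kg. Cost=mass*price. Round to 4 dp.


Mass = 385.4*6.5/1000 = 2.5051 kg
Cost = 2.5051 * 158.1 = 396.0563 $


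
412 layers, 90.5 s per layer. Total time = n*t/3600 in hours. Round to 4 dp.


t = 412 * 90.5 / 3600 = 10.3572 hrs


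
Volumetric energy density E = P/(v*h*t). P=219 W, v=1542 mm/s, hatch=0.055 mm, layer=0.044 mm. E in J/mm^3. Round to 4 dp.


E = 219 / (1542*0.055*0.044) = 58.6873 J/mm^3


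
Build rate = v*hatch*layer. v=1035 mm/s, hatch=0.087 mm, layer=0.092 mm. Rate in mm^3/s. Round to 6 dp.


Rate = 1035 * 0.087 * 0.092 = 8.28414 mm^3/s


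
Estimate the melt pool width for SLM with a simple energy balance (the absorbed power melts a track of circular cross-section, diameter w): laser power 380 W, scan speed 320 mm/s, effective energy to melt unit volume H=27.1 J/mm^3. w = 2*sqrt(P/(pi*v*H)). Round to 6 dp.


w = 2*sqrt(380/(pi*320*27.1)) = 0.236204 mm


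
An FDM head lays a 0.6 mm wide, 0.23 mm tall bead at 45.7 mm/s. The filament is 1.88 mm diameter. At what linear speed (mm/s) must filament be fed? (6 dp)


Q = 0.6 * 0.23 * 45.7 = 6.3066 mm^3/s
A_fil = pi*(1.88/2)^2 = 2.77591127 mm^2
v_feed = 6.3066 / 2.77591127 = 2.271903 mm/s


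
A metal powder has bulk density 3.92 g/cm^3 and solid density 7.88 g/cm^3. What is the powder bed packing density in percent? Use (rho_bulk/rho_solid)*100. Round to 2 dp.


Packing = (3.92/7.88)*100 = 49.75 %


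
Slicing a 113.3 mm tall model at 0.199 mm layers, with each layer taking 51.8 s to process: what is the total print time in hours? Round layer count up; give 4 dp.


Layers = ceil(113.3/0.199) = 570
t = 570 * 51.8 / 3600 = 8.2017 hrs


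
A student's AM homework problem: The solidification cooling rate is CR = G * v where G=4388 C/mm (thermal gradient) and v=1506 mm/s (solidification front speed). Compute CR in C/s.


CR = 4388 * 1506 = 6608328 C/s


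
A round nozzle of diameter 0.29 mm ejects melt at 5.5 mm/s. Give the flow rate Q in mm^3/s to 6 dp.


A = pi*(0.29/2)^2 = 0.06605199 mm^2
Q = 0.06605199 * 5.5 = 0.363286 mm^3/s


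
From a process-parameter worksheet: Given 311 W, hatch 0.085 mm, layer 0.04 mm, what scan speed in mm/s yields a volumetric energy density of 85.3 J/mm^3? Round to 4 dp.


v = 311 / (85.3*0.085*0.04) = 1072.3398 mm/s


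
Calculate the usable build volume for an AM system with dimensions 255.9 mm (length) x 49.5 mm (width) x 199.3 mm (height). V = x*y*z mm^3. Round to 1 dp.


V = 255.9 * 49.5 * 199.3 = 2524543.1 mm^3


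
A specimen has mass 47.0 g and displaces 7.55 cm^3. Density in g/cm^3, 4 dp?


rho = 47.0 / 7.55 = 6.2252 g/cm^3


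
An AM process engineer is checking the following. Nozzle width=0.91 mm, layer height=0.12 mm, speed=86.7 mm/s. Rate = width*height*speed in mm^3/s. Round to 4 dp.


Rate = 0.91 * 0.12 * 86.7 = 9.4676 mm^3/s


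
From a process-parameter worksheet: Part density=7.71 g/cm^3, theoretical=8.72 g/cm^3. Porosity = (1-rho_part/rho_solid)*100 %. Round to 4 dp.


Porosity = (1-7.71/8.72)*100 = 11.5826 %


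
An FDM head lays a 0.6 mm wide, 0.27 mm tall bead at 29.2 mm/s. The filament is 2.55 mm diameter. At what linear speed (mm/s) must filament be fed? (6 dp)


Q = 0.6 * 0.27 * 29.2 = 4.7304 mm^3/s
A_fil = pi*(2.55/2)^2 = 5.10705156 mm^2
v_feed = 4.7304 / 5.10705156 = 0.926249 mm/s


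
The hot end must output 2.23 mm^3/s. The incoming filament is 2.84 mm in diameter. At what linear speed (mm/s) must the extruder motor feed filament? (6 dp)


A = pi*(2.84/2)^2 = 6.334707
v = 2.23 / 6.334707 = 0.352029 mm/s


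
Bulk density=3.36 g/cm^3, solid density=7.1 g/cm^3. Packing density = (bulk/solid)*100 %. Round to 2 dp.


Packing = (3.36/7.1)*100 = 47.32 %


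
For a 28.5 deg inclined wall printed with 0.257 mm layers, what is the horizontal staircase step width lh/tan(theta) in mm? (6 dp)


step = 0.257 / tan(28.5) = 0.473335 mm


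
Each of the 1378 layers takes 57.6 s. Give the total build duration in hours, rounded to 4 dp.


t = 1378 * 57.6 / 3600 = 22.048 hrs


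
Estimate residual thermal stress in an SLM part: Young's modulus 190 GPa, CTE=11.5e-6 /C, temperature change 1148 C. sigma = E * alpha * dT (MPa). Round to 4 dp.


sigma = 190*1000 * 11.5e-6 * 1148 = 2508.38 MPa


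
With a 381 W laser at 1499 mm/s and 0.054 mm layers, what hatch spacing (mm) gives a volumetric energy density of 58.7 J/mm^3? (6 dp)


h = 381 / (58.7*1499*0.054) = 0.080185 mm


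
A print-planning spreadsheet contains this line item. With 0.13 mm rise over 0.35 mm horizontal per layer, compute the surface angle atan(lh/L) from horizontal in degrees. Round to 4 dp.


angle = atan(0.13/0.35) = 20.3764 degrees


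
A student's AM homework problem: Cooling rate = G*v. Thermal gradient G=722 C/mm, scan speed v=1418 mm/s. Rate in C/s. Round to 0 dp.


CR = 722 * 1418 = 1023796 C/s


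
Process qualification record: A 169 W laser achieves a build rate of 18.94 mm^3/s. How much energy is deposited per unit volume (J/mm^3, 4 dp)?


SE = 169 / 18.94 = 8.9229 J/mm^3


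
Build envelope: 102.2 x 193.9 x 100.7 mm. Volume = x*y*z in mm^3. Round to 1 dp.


V = 102.2 * 193.9 * 100.7 = 1995529.6 mm^3


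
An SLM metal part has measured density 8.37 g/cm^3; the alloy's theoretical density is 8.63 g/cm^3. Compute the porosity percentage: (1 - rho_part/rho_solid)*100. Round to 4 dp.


Porosity = (1-8.37/8.63)*100 = 3.0127 %


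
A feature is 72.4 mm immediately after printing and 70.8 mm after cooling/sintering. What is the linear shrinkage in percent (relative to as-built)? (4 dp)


Shrinkage = ((72.4-70.8)/72.4)*100 = 2.2099 %


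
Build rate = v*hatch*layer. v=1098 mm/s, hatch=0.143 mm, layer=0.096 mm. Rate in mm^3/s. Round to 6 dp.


Rate = 1098 * 0.143 * 0.096 = 15.073344 mm^3/s


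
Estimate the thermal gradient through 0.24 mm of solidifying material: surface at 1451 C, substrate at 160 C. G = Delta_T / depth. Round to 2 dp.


G = (1451-160)/0.24 = 5379.17 C/mm


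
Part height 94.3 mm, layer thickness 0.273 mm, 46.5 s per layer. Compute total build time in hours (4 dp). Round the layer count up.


Layers = ceil(94.3/0.273) = 346
t = 346 * 46.5 / 3600 = 4.4692 hrs


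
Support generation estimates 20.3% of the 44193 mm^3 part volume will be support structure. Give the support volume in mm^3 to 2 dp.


V_support = 44193 * 0.203 = 8971.18 mm^3


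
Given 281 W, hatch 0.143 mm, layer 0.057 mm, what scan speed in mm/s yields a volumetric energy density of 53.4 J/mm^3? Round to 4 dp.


v = 281 / (53.4*0.143*0.057) = 645.5861 mm/s


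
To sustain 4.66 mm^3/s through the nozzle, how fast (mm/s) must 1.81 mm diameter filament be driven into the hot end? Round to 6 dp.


A = pi*(1.81/2)^2 = 2.573043
v = 4.66 / 2.573043 = 1.811085 mm/s


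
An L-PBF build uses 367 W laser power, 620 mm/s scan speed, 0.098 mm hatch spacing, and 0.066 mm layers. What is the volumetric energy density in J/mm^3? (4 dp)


E = 367 / (620*0.098*0.066) = 91.5175 J/mm^3


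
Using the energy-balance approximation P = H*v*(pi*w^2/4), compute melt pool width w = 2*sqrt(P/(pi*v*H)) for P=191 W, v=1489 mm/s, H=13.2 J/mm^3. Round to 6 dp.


w = 2*sqrt(191/(pi*1489*13.2)) = 0.111234 mm


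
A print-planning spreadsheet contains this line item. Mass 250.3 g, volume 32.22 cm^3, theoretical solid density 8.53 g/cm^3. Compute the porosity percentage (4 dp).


rho_part = 250.3 / 32.22 = 7.76846679 g/cm^3
Porosity = (1 - 7.76846679/8.53)*100 = 8.9277 %


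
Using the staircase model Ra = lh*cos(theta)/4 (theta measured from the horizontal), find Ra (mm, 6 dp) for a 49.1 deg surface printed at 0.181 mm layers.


Ra = 0.181 * cos(49.1) / 4 = 0.029627 mm


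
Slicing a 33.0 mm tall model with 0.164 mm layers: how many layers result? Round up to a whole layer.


Layers = ceil(33.0/0.164) = 202


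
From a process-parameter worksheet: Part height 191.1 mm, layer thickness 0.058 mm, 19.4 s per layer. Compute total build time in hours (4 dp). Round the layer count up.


Layers = ceil(191.1/0.058) = 3295
t = 3295 * 19.4 / 3600 = 17.7564 hrs


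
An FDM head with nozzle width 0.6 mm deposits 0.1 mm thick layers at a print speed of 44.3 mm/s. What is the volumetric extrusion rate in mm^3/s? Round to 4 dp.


Rate = 0.6 * 0.1 * 44.3 = 2.658 mm^3/s


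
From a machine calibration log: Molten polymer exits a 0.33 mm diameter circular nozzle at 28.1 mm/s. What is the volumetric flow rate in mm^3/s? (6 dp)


A = pi*(0.33/2)^2 = 0.08552986 mm^2
Q = 0.08552986 * 28.1 = 2.403389 mm^3/s


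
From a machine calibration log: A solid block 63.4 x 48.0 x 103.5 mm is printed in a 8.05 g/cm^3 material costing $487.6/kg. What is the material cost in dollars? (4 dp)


V = 63.4 * 48.0 * 103.5 = 314971.2 mm^3 = 314.9712 cm^3
Mass = 314.9712 * 8.05 / 1000 = 2.53551816 kg
Cost = 2.53551816 * 487.6 = 1236.3187 $


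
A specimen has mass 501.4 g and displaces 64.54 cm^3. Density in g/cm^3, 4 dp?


rho = 501.4 / 64.54 = 7.7688 g/cm^3


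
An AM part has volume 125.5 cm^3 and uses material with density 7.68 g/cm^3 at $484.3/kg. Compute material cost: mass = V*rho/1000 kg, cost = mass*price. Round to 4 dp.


Mass = 125.5*7.68/1000 = 0.96384 kg
Cost = 0.96384 * 484.3 = 466.7877 $


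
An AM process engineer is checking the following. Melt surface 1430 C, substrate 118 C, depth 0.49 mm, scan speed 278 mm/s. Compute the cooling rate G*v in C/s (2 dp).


G = (1430-118)/0.49 = 2677.55102041 C/mm
CR = 2677.55102041 * 278 = 744359.18 C/s


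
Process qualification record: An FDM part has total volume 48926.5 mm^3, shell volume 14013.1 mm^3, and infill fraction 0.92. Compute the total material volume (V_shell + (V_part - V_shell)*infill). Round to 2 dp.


V_infill = (48926.5 - 14013.1) * 0.92 = 32120.33
V_total = 14013.1 + 32120.33 = 46133.43 mm^3


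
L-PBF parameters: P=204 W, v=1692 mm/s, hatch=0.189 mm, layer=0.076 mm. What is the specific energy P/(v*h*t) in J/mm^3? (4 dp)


Build rate = 1692 * 0.189 * 0.076 = 24.303888 mm^3/s
SE = 204 / 24.303888 = 8.3937 J/mm^3


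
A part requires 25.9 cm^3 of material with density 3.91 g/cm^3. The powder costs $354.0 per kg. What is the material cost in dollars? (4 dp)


Mass = 25.9*3.91/1000 = 0.101269 kg
Cost = 0.101269 * 354.0 = 35.8492 $


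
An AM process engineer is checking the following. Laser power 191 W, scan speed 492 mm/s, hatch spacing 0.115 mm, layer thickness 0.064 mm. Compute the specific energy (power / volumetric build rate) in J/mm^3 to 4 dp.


Build rate = 492 * 0.115 * 0.064 = 3.62112 mm^3/s
SE = 191 / 3.62112 = 52.7461 J/mm^3


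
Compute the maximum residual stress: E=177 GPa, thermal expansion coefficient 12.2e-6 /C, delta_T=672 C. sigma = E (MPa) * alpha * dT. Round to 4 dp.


sigma = 177*1000 * 12.2e-6 * 672 = 1451.1168 MPa


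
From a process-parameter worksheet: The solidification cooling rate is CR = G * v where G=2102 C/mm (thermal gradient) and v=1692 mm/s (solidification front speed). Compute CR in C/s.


CR = 2102 * 1692 = 3556584 C/s


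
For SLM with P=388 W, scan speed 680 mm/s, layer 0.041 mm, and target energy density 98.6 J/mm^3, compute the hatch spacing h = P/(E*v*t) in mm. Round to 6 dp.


h = 388 / (98.6*680*0.041) = 0.141144 mm


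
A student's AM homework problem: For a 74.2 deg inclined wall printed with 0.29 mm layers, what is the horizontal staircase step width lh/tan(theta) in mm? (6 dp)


step = 0.29 / tan(74.2) = 0.082062 mm


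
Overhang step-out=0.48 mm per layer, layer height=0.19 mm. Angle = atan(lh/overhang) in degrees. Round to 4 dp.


angle = atan(0.19/0.48) = 21.5953 degrees


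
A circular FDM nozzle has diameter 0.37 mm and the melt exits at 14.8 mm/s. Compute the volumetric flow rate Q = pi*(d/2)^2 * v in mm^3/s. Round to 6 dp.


A = pi*(0.37/2)^2 = 0.10752101 mm^2
Q = 0.10752101 * 14.8 = 1.591311 mm^3/s


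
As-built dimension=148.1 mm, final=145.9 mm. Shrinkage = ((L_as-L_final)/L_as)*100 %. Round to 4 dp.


Shrinkage = ((148.1-145.9)/148.1)*100 = 1.4855 %


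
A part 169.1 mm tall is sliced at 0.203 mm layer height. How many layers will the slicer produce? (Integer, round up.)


Layers = ceil(169.1/0.203) = 834


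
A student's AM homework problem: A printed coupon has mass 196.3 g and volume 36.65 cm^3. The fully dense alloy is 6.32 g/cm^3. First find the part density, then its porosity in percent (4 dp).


rho_part = 196.3 / 36.65 = 5.35607094 g/cm^3
Porosity = (1 - 5.35607094/6.32)*100 = 15.252 %


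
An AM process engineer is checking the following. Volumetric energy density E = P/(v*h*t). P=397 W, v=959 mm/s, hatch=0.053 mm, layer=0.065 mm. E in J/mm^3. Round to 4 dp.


E = 397 / (959*0.053*0.065) = 120.1663 J/mm^3


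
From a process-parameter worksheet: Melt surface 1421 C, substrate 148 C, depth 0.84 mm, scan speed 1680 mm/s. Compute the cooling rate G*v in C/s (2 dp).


G = (1421-148)/0.84 = 1515.47619048 C/mm
CR = 1515.47619048 * 1680 = 2546000.0 C/s


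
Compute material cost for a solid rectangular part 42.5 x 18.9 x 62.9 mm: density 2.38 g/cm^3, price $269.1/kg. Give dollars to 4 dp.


V = 42.5 * 18.9 * 62.9 = 50524.425 mm^3 = 50.524425 cm^3
Mass = 50.524425 * 2.38 / 1000 = 0.12024813 kg
Cost = 0.12024813 * 269.1 = 32.3588 $


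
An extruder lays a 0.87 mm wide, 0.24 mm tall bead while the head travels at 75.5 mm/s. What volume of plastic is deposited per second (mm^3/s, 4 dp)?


Rate = 0.87 * 0.24 * 75.5 = 15.7644 mm^3/s


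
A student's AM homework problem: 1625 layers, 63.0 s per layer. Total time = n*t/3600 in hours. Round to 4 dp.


t = 1625 * 63.0 / 3600 = 28.4375 hrs


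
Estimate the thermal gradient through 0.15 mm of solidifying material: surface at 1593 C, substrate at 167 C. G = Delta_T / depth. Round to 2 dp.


G = (1593-167)/0.15 = 9506.67 C/mm


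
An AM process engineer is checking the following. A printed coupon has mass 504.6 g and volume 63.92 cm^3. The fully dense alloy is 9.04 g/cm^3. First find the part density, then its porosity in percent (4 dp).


rho_part = 504.6 / 63.92 = 7.8942428 g/cm^3
Porosity = (1 - 7.8942428/9.04)*100 = 12.6743 %


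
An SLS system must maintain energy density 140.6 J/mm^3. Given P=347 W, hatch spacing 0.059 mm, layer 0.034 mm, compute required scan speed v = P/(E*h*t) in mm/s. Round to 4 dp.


v = 347 / (140.6*0.059*0.034) = 1230.3062 mm/s


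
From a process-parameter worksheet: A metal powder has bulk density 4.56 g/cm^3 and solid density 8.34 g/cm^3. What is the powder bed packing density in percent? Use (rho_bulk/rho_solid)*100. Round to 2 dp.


Packing = (4.56/8.34)*100 = 54.68 %


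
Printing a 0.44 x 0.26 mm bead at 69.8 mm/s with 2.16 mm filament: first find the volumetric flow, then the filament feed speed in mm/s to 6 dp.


Q = 0.44 * 0.26 * 69.8 = 7.98512 mm^3/s
A_fil = pi*(2.16/2)^2 = 3.66435367 mm^2
v_feed = 7.98512 / 3.66435367 = 2.179135 mm/s


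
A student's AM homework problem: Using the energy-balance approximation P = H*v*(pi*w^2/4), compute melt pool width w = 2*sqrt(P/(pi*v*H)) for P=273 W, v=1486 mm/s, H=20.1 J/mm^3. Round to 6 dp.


w = 2*sqrt(273/(pi*1486*20.1)) = 0.107877 mm


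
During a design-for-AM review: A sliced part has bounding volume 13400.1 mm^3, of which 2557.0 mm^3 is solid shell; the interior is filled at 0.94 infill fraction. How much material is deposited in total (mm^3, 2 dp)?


V_infill = (13400.1 - 2557.0) * 0.94 = 10192.51
V_total = 2557.0 + 10192.51 = 12749.51 mm^3


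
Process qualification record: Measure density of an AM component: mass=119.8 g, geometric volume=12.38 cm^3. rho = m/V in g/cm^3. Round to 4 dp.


rho = 119.8 / 12.38 = 9.6769 g/cm^3


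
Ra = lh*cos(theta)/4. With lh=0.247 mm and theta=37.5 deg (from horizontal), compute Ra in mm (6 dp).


Ra = 0.247 * cos(37.5) / 4 = 0.04899 mm


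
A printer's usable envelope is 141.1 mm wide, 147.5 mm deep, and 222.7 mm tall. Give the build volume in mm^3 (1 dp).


V = 141.1 * 147.5 * 222.7 = 4634888.1 mm^3


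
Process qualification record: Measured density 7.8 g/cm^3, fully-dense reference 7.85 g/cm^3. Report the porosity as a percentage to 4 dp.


Porosity = (1-7.8/7.85)*100 = 0.6369 %


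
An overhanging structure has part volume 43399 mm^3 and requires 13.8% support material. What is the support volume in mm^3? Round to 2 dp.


V_support = 43399 * 0.138 = 5989.06 mm^3
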